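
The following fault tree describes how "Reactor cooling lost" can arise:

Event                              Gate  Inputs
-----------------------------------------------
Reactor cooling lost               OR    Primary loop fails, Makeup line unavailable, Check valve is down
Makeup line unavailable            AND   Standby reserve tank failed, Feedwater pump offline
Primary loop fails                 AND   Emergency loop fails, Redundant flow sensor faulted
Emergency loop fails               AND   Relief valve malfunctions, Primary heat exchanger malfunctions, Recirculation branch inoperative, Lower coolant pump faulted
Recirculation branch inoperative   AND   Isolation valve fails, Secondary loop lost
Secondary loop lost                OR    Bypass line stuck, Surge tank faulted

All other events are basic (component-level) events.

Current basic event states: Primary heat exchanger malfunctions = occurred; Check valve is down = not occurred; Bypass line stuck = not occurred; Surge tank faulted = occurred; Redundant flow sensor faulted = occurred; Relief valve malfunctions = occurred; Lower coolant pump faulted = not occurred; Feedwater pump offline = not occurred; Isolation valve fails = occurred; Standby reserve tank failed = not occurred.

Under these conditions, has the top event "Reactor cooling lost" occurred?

No

Secondary loop lost [OR]: Bypass line stuck=not, Surge tank faulted=occurs → at least one input occurs → occurs.
Recirculation branch inoperative [AND]: Isolation valve fails=occurs, Secondary loop lost=occurs → all inputs occur → occurs.
Emergency loop fails [AND]: Relief valve malfunctions=occurs, Primary heat exchanger malfunctions=occurs, Recirculation branch inoperative=occurs, Lower coolant pump faulted=not → not all inputs occur → does not occur.
Primary loop fails [AND]: Emergency loop fails=not, Redundant flow sensor faulted=occurs → not all inputs occur → does not occur.
Makeup line unavailable [AND]: Standby reserve tank failed=not, Feedwater pump offline=not → not all inputs occur → does not occur.
Reactor cooling lost [OR]: Primary loop fails=not, Makeup line unavailable=not, Check valve is down=not → no input occurs → does not occur.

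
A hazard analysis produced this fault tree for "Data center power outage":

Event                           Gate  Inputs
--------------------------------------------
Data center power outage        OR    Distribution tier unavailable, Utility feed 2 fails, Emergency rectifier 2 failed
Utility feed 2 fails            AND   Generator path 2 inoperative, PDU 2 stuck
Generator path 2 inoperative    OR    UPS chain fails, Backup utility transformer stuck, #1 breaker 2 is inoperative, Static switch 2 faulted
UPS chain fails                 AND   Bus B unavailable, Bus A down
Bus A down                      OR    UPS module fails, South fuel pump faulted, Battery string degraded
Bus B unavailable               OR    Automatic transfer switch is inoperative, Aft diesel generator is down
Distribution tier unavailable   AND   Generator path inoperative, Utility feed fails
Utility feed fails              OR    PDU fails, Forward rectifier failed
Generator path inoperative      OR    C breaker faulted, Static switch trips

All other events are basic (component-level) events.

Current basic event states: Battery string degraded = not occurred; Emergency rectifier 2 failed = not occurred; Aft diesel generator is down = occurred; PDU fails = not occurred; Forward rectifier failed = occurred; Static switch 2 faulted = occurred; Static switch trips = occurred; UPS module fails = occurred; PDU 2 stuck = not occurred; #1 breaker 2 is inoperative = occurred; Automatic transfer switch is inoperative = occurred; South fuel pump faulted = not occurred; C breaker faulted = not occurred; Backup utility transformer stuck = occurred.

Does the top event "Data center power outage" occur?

Generator path inoperative [OR]: C breaker faulted=not, Static switch trips=occurs → at least one input occurs → occurs.
Utility feed fails [OR]: PDU fails=not, Forward rectifier failed=occurs → at least one input occurs → occurs.
Distribution tier unavailable [AND]: Generator path inoperative=occurs, Utility feed fails=occurs → all inputs occur → occurs.
Bus B unavailable [OR]: Automatic transfer switch is inoperative=occurs, Aft diesel generator is down=occurs → at least one input occurs → occurs.
Bus A down [OR]: UPS module fails=occurs, South fuel pump faulted=not, Battery string degraded=not → at least one input occurs → occurs.
UPS chain fails [AND]: Bus B unavailable=occurs, Bus A down=occurs → all inputs occur → occurs.
Generator path 2 inoperative [OR]: UPS chain fails=occurs, Backup utility transformer stuck=occurs, #1 breaker 2 is inoperative=occurs, Static switch 2 faulted=occurs → at least one input occurs → occurs.
Utility feed 2 fails [AND]: Generator path 2 inoperative=occurs, PDU 2 stuck=not → not all inputs occur → does not occur.
Data center power outage [OR]: Distribution tier unavailable=occurs, Utility feed 2 fails=not, Emergency rectifier 2 failed=not → at least one input occurs → occurs.

Yes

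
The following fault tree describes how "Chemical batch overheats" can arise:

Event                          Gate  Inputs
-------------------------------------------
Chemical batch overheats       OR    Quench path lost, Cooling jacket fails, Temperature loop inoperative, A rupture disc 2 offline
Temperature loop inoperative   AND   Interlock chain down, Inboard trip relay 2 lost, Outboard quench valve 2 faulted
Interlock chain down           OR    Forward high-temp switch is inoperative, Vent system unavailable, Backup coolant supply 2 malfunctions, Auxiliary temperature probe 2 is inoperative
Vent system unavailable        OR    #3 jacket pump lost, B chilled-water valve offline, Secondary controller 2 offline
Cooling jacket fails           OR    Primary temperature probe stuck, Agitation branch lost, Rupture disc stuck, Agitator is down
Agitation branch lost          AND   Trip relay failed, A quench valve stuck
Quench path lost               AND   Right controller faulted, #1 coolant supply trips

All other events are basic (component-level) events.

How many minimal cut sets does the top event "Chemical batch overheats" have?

Quench path lost [AND]: one cut set from each child combined → 1 × 1 = 1 cut set(s).
Agitation branch lost [AND]: one cut set from each child combined → 1 × 1 = 1 cut set(s).
Cooling jacket fails [OR]: union of children's cut sets → 4 cut set(s).
Vent system unavailable [OR]: union of children's cut sets → 3 cut set(s).
Interlock chain down [OR]: union of children's cut sets → 6 cut set(s).
Temperature loop inoperative [AND]: one cut set from each child combined → 6 × 1 × 1 = 6 cut set(s).
Chemical batch overheats [OR]: union of children's cut sets → 12 cut set(s).

12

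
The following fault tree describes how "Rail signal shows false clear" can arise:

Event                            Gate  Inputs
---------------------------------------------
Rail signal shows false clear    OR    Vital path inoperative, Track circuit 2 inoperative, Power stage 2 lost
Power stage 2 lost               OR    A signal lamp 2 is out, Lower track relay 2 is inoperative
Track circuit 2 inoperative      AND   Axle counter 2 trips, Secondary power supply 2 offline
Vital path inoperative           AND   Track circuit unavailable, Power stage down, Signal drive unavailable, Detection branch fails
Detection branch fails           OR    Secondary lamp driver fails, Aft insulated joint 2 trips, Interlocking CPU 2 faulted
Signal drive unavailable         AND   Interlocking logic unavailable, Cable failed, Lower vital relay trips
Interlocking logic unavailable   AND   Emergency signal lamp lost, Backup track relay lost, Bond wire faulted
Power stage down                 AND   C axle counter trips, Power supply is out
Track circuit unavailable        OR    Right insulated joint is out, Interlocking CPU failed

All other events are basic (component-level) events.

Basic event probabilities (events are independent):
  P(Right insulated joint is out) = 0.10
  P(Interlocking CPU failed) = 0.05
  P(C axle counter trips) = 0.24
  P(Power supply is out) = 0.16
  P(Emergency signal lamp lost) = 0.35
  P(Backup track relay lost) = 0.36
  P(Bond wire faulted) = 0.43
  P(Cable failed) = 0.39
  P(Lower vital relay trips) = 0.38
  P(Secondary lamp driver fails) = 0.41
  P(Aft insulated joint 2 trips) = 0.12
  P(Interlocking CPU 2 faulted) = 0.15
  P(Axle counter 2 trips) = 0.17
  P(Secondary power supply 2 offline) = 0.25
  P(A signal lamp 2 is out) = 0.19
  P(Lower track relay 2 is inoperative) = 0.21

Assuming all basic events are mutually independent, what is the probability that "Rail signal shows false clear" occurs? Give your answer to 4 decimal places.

0.3873

P(Track circuit unavailable) [OR] = 1 − (1−0.10) × (1−0.05) = 0.145000
P(Power stage down) [AND] = 0.24 × 0.16 = 0.038400
P(Interlocking logic unavailable) [AND] = 0.35 × 0.36 × 0.43 = 0.054180
P(Signal drive unavailable) [AND] = 0.054180 × 0.39 × 0.38 = 0.008029
P(Detection branch fails) [OR] = 1 − (1−0.41) × (1−0.12) × (1−0.15) = 0.558680
P(Vital path inoperative) [AND] = 0.145000 × 0.038400 × 0.008029 × 0.558680 = 0.000025
P(Track circuit 2 inoperative) [AND] = 0.17 × 0.25 = 0.042500
P(Power stage 2 lost) [OR] = 1 − (1−0.19) × (1−0.21) = 0.360100
P(Rail signal shows false clear) [OR] = 1 − (1−0.000025) × (1−0.042500) × (1−0.360100) = 0.387311
Rounded to 4 decimal places: P(Rail signal shows false clear) ≈ 0.3873.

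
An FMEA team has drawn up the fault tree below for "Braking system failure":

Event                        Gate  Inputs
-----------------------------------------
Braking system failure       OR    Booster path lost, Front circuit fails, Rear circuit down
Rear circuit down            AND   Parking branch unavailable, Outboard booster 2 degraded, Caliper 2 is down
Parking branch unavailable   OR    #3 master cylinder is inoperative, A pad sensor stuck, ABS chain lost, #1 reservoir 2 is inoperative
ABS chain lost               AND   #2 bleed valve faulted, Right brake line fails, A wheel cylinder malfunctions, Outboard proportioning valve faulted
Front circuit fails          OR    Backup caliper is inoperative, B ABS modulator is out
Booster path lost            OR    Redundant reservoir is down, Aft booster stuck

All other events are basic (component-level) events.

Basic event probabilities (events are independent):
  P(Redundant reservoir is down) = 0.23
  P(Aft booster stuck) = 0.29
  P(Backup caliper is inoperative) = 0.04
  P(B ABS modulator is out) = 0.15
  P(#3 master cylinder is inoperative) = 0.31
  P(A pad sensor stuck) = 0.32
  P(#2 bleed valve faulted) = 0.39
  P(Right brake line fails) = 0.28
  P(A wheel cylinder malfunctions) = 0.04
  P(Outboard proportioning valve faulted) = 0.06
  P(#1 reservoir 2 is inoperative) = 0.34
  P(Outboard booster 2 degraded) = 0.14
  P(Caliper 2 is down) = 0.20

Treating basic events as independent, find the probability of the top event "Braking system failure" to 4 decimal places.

0.5625

P(Booster path lost) [OR] = 1 − (1−0.23) × (1−0.29) = 0.453300
P(Front circuit fails) [OR] = 1 − (1−0.04) × (1−0.15) = 0.184000
P(ABS chain lost) [AND] = 0.39 × 0.28 × 0.04 × 0.06 = 0.000262
P(Parking branch unavailable) [OR] = 1 − (1−0.31) × (1−0.32) × (1−0.000262) × (1−0.34) = 0.690409
P(Rear circuit down) [AND] = 0.690409 × 0.14 × 0.20 = 0.019331
P(Braking system failure) [OR] = 1 − (1−0.453300) × (1−0.184000) × (1−0.019331) = 0.562516
Rounded to 4 decimal places: P(Braking system failure) ≈ 0.5625.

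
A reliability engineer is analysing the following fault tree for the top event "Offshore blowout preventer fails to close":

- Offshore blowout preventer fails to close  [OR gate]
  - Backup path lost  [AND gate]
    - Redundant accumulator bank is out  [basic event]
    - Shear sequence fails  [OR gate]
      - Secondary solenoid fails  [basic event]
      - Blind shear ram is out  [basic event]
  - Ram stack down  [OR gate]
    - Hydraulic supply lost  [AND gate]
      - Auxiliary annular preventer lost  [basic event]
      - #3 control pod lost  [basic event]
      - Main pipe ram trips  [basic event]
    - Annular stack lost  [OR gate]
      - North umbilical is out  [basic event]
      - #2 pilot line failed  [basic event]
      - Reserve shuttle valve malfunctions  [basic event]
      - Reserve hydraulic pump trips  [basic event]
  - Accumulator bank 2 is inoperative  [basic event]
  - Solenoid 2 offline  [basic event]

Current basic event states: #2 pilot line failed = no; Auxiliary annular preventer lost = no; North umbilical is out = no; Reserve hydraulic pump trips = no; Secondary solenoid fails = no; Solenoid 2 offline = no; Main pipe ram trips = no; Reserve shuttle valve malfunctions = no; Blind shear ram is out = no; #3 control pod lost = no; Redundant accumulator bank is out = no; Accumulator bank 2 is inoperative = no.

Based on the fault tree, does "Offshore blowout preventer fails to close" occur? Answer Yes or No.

Shear sequence fails [OR]: Secondary solenoid fails=not, Blind shear ram is out=not → no input occurs → does not occur.
Backup path lost [AND]: Redundant accumulator bank is out=not, Shear sequence fails=not → not all inputs occur → does not occur.
Hydraulic supply lost [AND]: Auxiliary annular preventer lost=not, #3 control pod lost=not, Main pipe ram trips=not → not all inputs occur → does not occur.
Annular stack lost [OR]: North umbilical is out=not, #2 pilot line failed=not, Reserve shuttle valve malfunctions=not, Reserve hydraulic pump trips=not → no input occurs → does not occur.
Ram stack down [OR]: Hydraulic supply lost=not, Annular stack lost=not → no input occurs → does not occur.
Offshore blowout preventer fails to close [OR]: Backup path lost=not, Ram stack down=not, Accumulator bank 2 is inoperative=not, Solenoid 2 offline=not → no input occurs → does not occur.

No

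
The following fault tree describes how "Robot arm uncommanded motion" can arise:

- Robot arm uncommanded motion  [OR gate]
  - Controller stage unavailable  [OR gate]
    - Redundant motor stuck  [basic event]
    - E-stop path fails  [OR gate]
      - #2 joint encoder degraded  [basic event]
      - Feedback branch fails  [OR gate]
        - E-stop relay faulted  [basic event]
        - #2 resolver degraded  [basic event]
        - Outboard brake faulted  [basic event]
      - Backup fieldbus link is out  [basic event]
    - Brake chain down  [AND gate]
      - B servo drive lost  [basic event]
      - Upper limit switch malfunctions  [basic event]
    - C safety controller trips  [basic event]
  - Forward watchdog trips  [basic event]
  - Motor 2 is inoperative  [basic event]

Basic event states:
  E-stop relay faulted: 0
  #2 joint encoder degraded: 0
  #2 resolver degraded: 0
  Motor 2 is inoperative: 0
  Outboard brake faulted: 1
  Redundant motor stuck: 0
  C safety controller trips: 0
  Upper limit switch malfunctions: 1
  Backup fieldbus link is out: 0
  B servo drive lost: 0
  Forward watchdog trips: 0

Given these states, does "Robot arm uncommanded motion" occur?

Feedback branch fails [OR]: E-stop relay faulted=not, #2 resolver degraded=not, Outboard brake faulted=occurs → at least one input occurs → occurs.
E-stop path fails [OR]: #2 joint encoder degraded=not, Feedback branch fails=occurs, Backup fieldbus link is out=not → at least one input occurs → occurs.
Brake chain down [AND]: B servo drive lost=not, Upper limit switch malfunctions=occurs → not all inputs occur → does not occur.
Controller stage unavailable [OR]: Redundant motor stuck=not, E-stop path fails=occurs, Brake chain down=not, C safety controller trips=not → at least one input occurs → occurs.
Robot arm uncommanded motion [OR]: Controller stage unavailable=occurs, Forward watchdog trips=not, Motor 2 is inoperative=not → at least one input occurs → occurs.

Yes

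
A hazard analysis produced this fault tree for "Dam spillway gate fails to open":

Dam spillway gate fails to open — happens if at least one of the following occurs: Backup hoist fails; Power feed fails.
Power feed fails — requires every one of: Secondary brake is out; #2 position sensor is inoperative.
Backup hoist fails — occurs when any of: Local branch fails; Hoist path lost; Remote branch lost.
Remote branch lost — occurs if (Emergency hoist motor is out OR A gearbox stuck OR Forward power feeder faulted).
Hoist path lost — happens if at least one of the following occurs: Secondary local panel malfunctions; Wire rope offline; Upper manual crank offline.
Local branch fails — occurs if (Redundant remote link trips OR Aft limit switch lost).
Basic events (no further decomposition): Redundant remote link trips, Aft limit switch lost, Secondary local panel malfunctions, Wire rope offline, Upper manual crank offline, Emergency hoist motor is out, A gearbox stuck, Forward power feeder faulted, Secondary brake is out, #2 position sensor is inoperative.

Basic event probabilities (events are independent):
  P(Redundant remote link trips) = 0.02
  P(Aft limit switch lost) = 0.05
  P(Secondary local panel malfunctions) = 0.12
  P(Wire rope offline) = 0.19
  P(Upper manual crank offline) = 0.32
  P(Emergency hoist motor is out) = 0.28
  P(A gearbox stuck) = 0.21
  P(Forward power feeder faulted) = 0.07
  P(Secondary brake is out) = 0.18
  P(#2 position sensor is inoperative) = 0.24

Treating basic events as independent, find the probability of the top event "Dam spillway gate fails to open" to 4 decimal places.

0.7716

P(Local branch fails) [OR] = 1 − (1−0.02) × (1−0.05) = 0.069000
P(Hoist path lost) [OR] = 1 − (1−0.12) × (1−0.19) × (1−0.32) = 0.515296
P(Remote branch lost) [OR] = 1 − (1−0.28) × (1−0.21) × (1−0.07) = 0.471016
P(Backup hoist fails) [OR] = 1 − (1−0.069000) × (1−0.515296) × (1−0.471016) = 0.761291
P(Power feed fails) [AND] = 0.18 × 0.24 = 0.043200
P(Dam spillway gate fails to open) [OR] = 1 − (1−0.761291) × (1−0.043200) = 0.771603
Rounded to 4 decimal places: P(Dam spillway gate fails to open) ≈ 0.7716.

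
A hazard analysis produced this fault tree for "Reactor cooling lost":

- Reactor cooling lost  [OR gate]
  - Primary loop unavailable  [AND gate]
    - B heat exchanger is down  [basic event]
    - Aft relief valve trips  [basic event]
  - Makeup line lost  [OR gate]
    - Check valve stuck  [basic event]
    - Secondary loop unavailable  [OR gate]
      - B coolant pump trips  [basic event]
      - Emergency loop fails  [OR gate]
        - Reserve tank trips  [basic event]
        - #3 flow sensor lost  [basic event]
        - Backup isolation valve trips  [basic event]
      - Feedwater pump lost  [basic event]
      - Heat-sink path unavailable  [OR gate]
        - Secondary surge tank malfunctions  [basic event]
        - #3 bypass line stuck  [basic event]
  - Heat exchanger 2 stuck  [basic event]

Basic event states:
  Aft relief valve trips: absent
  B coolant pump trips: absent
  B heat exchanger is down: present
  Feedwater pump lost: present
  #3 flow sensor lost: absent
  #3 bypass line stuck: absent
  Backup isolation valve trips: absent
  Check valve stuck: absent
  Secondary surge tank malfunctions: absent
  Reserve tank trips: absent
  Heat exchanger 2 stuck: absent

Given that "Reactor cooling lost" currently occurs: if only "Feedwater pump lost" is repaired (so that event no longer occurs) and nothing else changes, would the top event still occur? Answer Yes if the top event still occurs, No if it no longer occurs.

No

Counterfactual: set "Feedwater pump lost" to not occurred.
Primary loop unavailable [AND]: B heat exchanger is down=occurs, Aft relief valve trips=not → not all inputs occur → does not occur.
Emergency loop fails [OR]: Reserve tank trips=not, #3 flow sensor lost=not, Backup isolation valve trips=not → no input occurs → does not occur.
Heat-sink path unavailable [OR]: Secondary surge tank malfunctions=not, #3 bypass line stuck=not → no input occurs → does not occur.
Secondary loop unavailable [OR]: B coolant pump trips=not, Emergency loop fails=not, Feedwater pump lost=not, Heat-sink path unavailable=not → no input occurs → does not occur.
Makeup line lost [OR]: Check valve stuck=not, Secondary loop unavailable=not → no input occurs → does not occur.
Reactor cooling lost [OR]: Primary loop unavailable=not, Makeup line lost=not, Heat exchanger 2 stuck=not → no input occurs → does not occur.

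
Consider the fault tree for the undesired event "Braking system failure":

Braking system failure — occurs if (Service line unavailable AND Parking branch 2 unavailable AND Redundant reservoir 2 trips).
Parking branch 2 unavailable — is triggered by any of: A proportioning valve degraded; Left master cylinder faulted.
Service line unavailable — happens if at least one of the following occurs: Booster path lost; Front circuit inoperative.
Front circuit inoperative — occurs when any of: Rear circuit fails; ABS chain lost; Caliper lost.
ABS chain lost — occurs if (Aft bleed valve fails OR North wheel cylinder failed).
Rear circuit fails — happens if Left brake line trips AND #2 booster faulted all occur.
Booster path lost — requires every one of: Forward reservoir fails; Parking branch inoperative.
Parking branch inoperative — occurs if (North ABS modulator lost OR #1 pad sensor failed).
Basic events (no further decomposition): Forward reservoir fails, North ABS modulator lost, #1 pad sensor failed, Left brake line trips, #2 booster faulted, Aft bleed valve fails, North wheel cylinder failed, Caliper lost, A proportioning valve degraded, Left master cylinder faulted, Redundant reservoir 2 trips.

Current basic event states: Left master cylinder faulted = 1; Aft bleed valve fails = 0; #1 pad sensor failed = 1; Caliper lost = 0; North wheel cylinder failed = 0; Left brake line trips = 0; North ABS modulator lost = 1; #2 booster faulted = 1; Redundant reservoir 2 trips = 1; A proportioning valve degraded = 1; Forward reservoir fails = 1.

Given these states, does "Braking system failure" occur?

Parking branch inoperative [OR]: North ABS modulator lost=occurs, #1 pad sensor failed=occurs → at least one input occurs → occurs.
Booster path lost [AND]: Forward reservoir fails=occurs, Parking branch inoperative=occurs → all inputs occur → occurs.
Rear circuit fails [AND]: Left brake line trips=not, #2 booster faulted=occurs → not all inputs occur → does not occur.
ABS chain lost [OR]: Aft bleed valve fails=not, North wheel cylinder failed=not → no input occurs → does not occur.
Front circuit inoperative [OR]: Rear circuit fails=not, ABS chain lost=not, Caliper lost=not → no input occurs → does not occur.
Service line unavailable [OR]: Booster path lost=occurs, Front circuit inoperative=not → at least one input occurs → occurs.
Parking branch 2 unavailable [OR]: A proportioning valve degraded=occurs, Left master cylinder faulted=occurs → at least one input occurs → occurs.
Braking system failure [AND]: Service line unavailable=occurs, Parking branch 2 unavailable=occurs, Redundant reservoir 2 trips=occurs → all inputs occur → occurs.

Yes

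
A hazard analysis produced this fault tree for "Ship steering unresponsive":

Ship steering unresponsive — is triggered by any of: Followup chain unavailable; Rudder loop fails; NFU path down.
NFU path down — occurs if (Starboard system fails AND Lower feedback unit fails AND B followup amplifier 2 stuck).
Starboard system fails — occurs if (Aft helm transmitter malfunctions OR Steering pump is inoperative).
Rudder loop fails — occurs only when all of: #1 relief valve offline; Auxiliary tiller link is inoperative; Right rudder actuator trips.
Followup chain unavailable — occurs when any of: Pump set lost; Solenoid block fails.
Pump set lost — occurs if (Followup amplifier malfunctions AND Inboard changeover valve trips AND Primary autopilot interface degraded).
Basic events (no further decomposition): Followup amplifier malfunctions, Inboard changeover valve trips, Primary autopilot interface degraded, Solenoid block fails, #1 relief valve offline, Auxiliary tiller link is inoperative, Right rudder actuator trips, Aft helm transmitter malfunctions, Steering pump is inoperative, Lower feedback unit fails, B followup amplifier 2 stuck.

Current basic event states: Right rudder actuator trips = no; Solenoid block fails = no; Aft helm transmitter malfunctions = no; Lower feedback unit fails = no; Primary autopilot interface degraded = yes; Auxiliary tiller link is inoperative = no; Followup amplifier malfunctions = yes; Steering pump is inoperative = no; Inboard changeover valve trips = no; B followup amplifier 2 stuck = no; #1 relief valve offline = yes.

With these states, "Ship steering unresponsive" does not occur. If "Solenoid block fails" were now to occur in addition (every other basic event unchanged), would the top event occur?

Yes

Counterfactual: set "Solenoid block fails" to occurred.
Pump set lost [AND]: Followup amplifier malfunctions=occurs, Inboard changeover valve trips=not, Primary autopilot interface degraded=occurs → not all inputs occur → does not occur.
Followup chain unavailable [OR]: Pump set lost=not, Solenoid block fails=occurs → at least one input occurs → occurs.
Rudder loop fails [AND]: #1 relief valve offline=occurs, Auxiliary tiller link is inoperative=not, Right rudder actuator trips=not → not all inputs occur → does not occur.
Starboard system fails [OR]: Aft helm transmitter malfunctions=not, Steering pump is inoperative=not → no input occurs → does not occur.
NFU path down [AND]: Starboard system fails=not, Lower feedback unit fails=not, B followup amplifier 2 stuck=not → not all inputs occur → does not occur.
Ship steering unresponsive [OR]: Followup chain unavailable=occurs, Rudder loop fails=not, NFU path down=not → at least one input occurs → occurs.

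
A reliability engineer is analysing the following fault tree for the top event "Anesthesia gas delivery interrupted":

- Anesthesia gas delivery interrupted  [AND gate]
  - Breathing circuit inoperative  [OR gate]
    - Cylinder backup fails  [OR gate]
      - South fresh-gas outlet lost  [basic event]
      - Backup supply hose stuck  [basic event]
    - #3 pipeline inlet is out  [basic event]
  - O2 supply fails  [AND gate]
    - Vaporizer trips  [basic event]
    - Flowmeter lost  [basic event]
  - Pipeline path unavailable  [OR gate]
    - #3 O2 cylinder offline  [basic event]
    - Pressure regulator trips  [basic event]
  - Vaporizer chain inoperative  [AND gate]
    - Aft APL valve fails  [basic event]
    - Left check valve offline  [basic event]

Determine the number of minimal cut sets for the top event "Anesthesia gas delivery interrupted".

Cylinder backup fails [OR]: union of children's cut sets → 2 cut set(s).
Breathing circuit inoperative [OR]: union of children's cut sets → 3 cut set(s).
O2 supply fails [AND]: one cut set from each child combined → 1 × 1 = 1 cut set(s).
Pipeline path unavailable [OR]: union of children's cut sets → 2 cut set(s).
Vaporizer chain inoperative [AND]: one cut set from each child combined → 1 × 1 = 1 cut set(s).
Anesthesia gas delivery interrupted [AND]: one cut set from each child combined → 3 × 1 × 2 × 1 = 6 cut set(s).
Minimal cut sets: {#3 O2 cylinder offline, Aft APL valve fails, Flowmeter lost, Left check valve offline, South fresh-gas outlet lost, Vaporizer trips}; {Aft APL valve fails, Flowmeter lost, Left check valve offline, Pressure regulator trips, South fresh-gas outlet lost, Vaporizer trips}; {#3 O2 cylinder offline, Aft APL valve fails, Backup supply hose stuck, Flowmeter lost, Left check valve offline, Vaporizer trips}; {Aft APL valve fails, Backup supply hose stuck, Flowmeter lost, Left check valve offline, Pressure regulator trips, Vaporizer trips}; {#3 O2 cylinder offline, #3 pipeline inlet is out, Aft APL valve fails, Flowmeter lost, Left check valve offline, Vaporizer trips}; {#3 pipeline inlet is out, Aft APL valve fails, Flowmeter lost, Left check valve offline, Pressure regulator trips, Vaporizer trips}.

6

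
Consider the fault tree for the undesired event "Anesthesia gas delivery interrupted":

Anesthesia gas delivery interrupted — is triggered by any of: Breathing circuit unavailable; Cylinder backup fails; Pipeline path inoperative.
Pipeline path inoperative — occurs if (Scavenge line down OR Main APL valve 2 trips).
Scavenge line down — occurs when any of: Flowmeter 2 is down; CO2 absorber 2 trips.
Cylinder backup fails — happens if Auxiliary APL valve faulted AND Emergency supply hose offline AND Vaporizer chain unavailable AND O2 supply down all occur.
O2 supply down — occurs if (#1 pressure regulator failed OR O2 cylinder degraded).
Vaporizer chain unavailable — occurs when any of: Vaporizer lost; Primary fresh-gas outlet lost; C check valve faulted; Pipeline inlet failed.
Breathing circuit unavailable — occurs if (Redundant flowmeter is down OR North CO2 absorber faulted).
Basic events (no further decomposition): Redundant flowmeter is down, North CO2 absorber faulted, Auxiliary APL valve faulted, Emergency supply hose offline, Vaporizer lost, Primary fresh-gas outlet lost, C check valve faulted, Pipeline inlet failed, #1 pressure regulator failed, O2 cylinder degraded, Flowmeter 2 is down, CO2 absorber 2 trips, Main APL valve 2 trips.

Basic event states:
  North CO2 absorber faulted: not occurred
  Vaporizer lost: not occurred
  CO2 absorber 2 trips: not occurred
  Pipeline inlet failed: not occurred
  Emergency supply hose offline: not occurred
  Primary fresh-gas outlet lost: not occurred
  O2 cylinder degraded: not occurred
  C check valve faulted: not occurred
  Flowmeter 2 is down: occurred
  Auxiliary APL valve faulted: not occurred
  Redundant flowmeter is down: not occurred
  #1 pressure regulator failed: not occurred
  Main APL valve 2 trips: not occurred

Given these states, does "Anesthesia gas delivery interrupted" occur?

Yes

Breathing circuit unavailable [OR]: Redundant flowmeter is down=not, North CO2 absorber faulted=not → no input occurs → does not occur.
Vaporizer chain unavailable [OR]: Vaporizer lost=not, Primary fresh-gas outlet lost=not, C check valve faulted=not, Pipeline inlet failed=not → no input occurs → does not occur.
O2 supply down [OR]: #1 pressure regulator failed=not, O2 cylinder degraded=not → no input occurs → does not occur.
Cylinder backup fails [AND]: Auxiliary APL valve faulted=not, Emergency supply hose offline=not, Vaporizer chain unavailable=not, O2 supply down=not → not all inputs occur → does not occur.
Scavenge line down [OR]: Flowmeter 2 is down=occurs, CO2 absorber 2 trips=not → at least one input occurs → occurs.
Pipeline path inoperative [OR]: Scavenge line down=occurs, Main APL valve 2 trips=not → at least one input occurs → occurs.
Anesthesia gas delivery interrupted [OR]: Breathing circuit unavailable=not, Cylinder backup fails=not, Pipeline path inoperative=occurs → at least one input occurs → occurs.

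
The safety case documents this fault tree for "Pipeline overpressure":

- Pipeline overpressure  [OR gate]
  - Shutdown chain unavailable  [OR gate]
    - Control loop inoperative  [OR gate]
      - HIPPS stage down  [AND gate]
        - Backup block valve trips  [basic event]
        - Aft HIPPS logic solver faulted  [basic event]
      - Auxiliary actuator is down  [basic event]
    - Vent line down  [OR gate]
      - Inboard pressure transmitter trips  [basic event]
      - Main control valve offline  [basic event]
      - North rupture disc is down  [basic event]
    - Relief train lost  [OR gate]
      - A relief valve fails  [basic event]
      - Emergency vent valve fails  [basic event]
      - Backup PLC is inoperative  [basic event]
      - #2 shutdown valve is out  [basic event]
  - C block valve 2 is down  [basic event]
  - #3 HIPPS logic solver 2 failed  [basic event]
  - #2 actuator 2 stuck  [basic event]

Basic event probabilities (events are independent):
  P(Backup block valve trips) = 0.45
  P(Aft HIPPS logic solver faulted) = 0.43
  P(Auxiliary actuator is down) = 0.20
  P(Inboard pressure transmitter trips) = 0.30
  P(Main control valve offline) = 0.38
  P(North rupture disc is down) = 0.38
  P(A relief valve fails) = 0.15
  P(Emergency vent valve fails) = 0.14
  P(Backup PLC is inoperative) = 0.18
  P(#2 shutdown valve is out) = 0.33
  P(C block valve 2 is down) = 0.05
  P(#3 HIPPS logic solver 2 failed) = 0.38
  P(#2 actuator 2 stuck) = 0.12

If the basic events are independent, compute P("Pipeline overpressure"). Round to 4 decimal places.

0.9639

P(HIPPS stage down) [AND] = 0.45 × 0.43 = 0.193500
P(Control loop inoperative) [OR] = 1 − (1−0.193500) × (1−0.20) = 0.354800
P(Vent line down) [OR] = 1 − (1−0.30) × (1−0.38) × (1−0.38) = 0.730920
P(Relief train lost) [OR] = 1 − (1−0.15) × (1−0.14) × (1−0.18) × (1−0.33) = 0.598389
P(Shutdown chain unavailable) [OR] = 1 − (1−0.354800) × (1−0.730920) × (1−0.598389) = 0.930276
P(Pipeline overpressure) [OR] = 1 − (1−0.930276) × (1−0.05) × (1−0.38) × (1−0.12) = 0.963861
Rounded to 4 decimal places: P(Pipeline overpressure) ≈ 0.9639.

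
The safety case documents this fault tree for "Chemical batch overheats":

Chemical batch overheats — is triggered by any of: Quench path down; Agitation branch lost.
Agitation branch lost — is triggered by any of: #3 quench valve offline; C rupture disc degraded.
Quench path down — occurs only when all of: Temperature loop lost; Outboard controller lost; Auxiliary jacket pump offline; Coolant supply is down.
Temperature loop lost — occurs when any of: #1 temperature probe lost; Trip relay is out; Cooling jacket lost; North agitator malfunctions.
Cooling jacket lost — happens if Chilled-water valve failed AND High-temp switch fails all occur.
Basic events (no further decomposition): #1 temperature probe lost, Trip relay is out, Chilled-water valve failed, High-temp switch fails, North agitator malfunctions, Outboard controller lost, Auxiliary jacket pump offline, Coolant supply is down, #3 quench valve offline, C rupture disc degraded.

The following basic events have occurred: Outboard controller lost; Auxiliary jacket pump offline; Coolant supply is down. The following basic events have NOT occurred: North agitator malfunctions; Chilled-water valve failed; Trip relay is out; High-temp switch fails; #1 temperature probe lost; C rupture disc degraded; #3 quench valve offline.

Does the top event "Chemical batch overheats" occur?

No

Cooling jacket lost [AND]: Chilled-water valve failed=not, High-temp switch fails=not → not all inputs occur → does not occur.
Temperature loop lost [OR]: #1 temperature probe lost=not, Trip relay is out=not, Cooling jacket lost=not, North agitator malfunctions=not → no input occurs → does not occur.
Quench path down [AND]: Temperature loop lost=not, Outboard controller lost=occurs, Auxiliary jacket pump offline=occurs, Coolant supply is down=occurs → not all inputs occur → does not occur.
Agitation branch lost [OR]: #3 quench valve offline=not, C rupture disc degraded=not → no input occurs → does not occur.
Chemical batch overheats [OR]: Quench path down=not, Agitation branch lost=not → no input occurs → does not occur.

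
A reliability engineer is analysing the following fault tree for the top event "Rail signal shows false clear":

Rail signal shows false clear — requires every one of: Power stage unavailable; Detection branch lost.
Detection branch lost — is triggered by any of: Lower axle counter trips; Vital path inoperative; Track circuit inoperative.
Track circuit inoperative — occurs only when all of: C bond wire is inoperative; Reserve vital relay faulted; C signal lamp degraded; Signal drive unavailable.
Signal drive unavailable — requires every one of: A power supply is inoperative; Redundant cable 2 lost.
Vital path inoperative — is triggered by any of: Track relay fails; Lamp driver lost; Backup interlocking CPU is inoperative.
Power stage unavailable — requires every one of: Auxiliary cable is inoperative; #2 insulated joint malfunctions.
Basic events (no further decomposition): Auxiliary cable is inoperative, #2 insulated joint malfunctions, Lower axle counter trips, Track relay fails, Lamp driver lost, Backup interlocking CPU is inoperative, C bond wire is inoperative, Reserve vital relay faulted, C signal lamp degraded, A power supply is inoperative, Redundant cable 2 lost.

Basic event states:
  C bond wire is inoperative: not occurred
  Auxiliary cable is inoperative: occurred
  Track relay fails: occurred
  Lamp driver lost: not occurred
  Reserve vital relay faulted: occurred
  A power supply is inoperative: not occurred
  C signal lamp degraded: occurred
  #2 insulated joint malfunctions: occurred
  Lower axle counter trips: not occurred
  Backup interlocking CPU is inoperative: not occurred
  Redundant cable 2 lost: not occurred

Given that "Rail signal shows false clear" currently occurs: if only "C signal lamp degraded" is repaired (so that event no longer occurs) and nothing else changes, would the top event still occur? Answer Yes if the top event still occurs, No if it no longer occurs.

Counterfactual: set "C signal lamp degraded" to not occurred.
Power stage unavailable [AND]: Auxiliary cable is inoperative=occurs, #2 insulated joint malfunctions=occurs → all inputs occur → occurs.
Vital path inoperative [OR]: Track relay fails=occurs, Lamp driver lost=not, Backup interlocking CPU is inoperative=not → at least one input occurs → occurs.
Signal drive unavailable [AND]: A power supply is inoperative=not, Redundant cable 2 lost=not → not all inputs occur → does not occur.
Track circuit inoperative [AND]: C bond wire is inoperative=not, Reserve vital relay faulted=occurs, C signal lamp degraded=not, Signal drive unavailable=not → not all inputs occur → does not occur.
Detection branch lost [OR]: Lower axle counter trips=not, Vital path inoperative=occurs, Track circuit inoperative=not → at least one input occurs → occurs.
Rail signal shows false clear [AND]: Power stage unavailable=occurs, Detection branch lost=occurs → all inputs occur → occurs.

Yes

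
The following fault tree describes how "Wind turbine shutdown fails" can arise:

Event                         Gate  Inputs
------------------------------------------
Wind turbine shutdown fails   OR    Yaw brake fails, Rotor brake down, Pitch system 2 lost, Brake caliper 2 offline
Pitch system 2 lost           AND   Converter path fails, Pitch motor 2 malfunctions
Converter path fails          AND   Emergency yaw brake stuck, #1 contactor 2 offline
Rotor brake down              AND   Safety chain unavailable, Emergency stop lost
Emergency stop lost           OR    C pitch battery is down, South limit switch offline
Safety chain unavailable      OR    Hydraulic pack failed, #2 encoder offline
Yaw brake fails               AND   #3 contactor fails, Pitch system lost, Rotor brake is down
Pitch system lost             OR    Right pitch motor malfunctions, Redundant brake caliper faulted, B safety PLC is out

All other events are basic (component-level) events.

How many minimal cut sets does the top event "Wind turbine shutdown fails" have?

Pitch system lost [OR]: union of children's cut sets → 3 cut set(s).
Yaw brake fails [AND]: one cut set from each child combined → 1 × 3 × 1 = 3 cut set(s).
Safety chain unavailable [OR]: union of children's cut sets → 2 cut set(s).
Emergency stop lost [OR]: union of children's cut sets → 2 cut set(s).
Rotor brake down [AND]: one cut set from each child combined → 2 × 2 = 4 cut set(s).
Converter path fails [AND]: one cut set from each child combined → 1 × 1 = 1 cut set(s).
Pitch system 2 lost [AND]: one cut set from each child combined → 1 × 1 = 1 cut set(s).
Wind turbine shutdown fails [OR]: union of children's cut sets → 9 cut set(s).
Minimal cut sets: {#3 contactor fails, Right pitch motor malfunctions, Rotor brake is down}; {#3 contactor fails, Redundant brake caliper faulted, Rotor brake is down}; {#3 contactor fails, B safety PLC is out, Rotor brake is down}; {C pitch battery is down, Hydraulic pack failed}; {Hydraulic pack failed, South limit switch offline}; {#2 encoder offline, C pitch battery is down}; {#2 encoder offline, South limit switch offline}; {#1 contactor 2 offline, Emergency yaw brake stuck, Pitch motor 2 malfunctions}; {Brake caliper 2 offline}.

9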